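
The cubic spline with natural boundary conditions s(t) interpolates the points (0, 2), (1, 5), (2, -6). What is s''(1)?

-21

Let σ_i = s''(x_i). Step sizes h_i = 1, 1; slopes of the chords Δ_i = (y_(i+1) - y_i)/h_i = 3, -11.
  1·σ_0 + 4·σ_1 + 1·σ_2 = 6(Δ_1 - Δ_0) = -84
Natural end conditions: σ_0 = σ_2 = 0.
Forward elimination and back-substitution give σ_0 = 0, σ_1 = -21, σ_2 = 0.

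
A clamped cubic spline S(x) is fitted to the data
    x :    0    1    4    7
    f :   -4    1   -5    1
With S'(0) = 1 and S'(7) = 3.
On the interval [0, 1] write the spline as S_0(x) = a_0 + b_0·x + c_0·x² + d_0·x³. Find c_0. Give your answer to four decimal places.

8.2581

Put M_i = S'' at the i-th knot. Here h = (1, 3, 3) and Δ = (5, -2, 2), so the interior equations h_(i-1)·M_(i-1) + 2(h_(i-1)+h_i)·M_i + h_i·M_(i+1) = 6(Δ_i − Δ_(i-1)) read
  1·M_0 + 8·M_1 + 3·M_2 = 6(Δ_1 - Δ_0) = -42
  3·M_1 + 12·M_2 + 3·M_3 = 6(Δ_2 - Δ_1) = 24
Clamped end conditions give two more equations: 2h_0·M_0 + h_0·M_1 = 6(Δ_0 - S'(0)) = 24 and h_2·M_2 + 2h_2·M_3 = 6(S'(7) - Δ_2) = 6.
Hence M_0 = 512/31, M_1 = -280/31, M_2 = 142/31, M_3 = -40/31.
On [0, 1], with S_0(x) = a_0 + b_0·x + c_0·x² + d_0·x³: c_0 = M_0/2 = 256/31, d_0 = (M_1 - M_0)/(6h_0) = -132/31, b_0 = Δ_0 - h_0(2M_0 + M_1)/6 = 1.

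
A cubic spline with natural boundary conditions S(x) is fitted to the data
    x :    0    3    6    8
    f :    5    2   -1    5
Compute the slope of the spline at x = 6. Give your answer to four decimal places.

1.2703

Let M_i = S''(x_i). Step sizes h_i = 3, 3, 2; slopes of the chords Δ_i = (y_(i+1) - y_i)/h_i = -1, -1, 3.
  3·M_0 + 12·M_1 + 3·M_2 = 6(Δ_1 - Δ_0) = 0
  3·M_1 + 10·M_2 + 2·M_3 = 6(Δ_2 - Δ_1) = 24
Natural end conditions: M_0 = M_3 = 0.
Solving: M_0 = 0, M_1 = -24/37, M_2 = 96/37, M_3 = 0.
On [6, 8], S'(x) = b_2 + 2c_2·(x - 6) + 3d_2·(x - 6)² with b_2 = Δ_2 - h_2(2M_2 + M_3)/6 = 47/37, c_2 = M_2/2 = 48/37, d_2 = (M_3 - M_2)/(6h_2) = -8/37. So S'(6) = 47/37.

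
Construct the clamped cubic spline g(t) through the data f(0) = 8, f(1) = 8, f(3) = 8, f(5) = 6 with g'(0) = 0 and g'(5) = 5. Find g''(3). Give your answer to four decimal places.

Write M_i for g''(x_i). With h_i = 1, 2, 2 and divided differences Δ_i = 0, 0, -1, the continuity of g' gives the tridiagonal system
  1·M_0 + 6·M_1 + 2·M_2 = 6(Δ_1 - Δ_0) = 0
  2·M_1 + 8·M_2 + 2·M_3 = 6(Δ_2 - Δ_1) = -6
Clamped end conditions give two more equations: 2h_0·M_0 + h_0·M_1 = 6(Δ_0 - g'(0)) = 0 and h_2·M_2 + 2h_2·M_3 = 6(g'(5) - Δ_2) = 36.
Solving the tridiagonal system: M_0 = -16/23, M_1 = 32/23, M_2 = -88/23, M_3 = 251/23.

-3.8261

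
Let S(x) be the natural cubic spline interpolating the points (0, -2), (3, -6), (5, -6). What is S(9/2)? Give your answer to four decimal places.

-6.1250

Let M_i = S''(x_i). Step sizes h_i = 3, 2; slopes of the chords Δ_i = (y_(i+1) - y_i)/h_i = -4/3, 0.
  3·M_0 + 10·M_1 + 2·M_2 = 6(Δ_1 - Δ_0) = 8
Natural end conditions: M_0 = M_2 = 0.
Hence M_0 = 0, M_1 = 4/5, M_2 = 0.
On [3, 5], S(x) = -6 - 8/15·(x - 3) + 2/5·(x - 3)² - 1/15·(x - 3)³.
With (x - 3) = 3/2: S(9/2) = -49/8.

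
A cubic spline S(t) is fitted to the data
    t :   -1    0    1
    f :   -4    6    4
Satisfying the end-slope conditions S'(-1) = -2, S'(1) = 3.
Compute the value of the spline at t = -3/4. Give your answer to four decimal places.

Let σ_i = S''(x_i). Step sizes h_i = 1, 1; slopes of the chords Δ_i = (y_(i+1) - y_i)/h_i = 10, -2.
  1·σ_0 + 4·σ_1 + 1·σ_2 = 6(Δ_1 - Δ_0) = -72
Clamped end conditions give two more equations: 2h_0·σ_0 + h_0·σ_1 = 6(Δ_0 - S'(-1)) = 72 and h_1·σ_1 + 2h_1·σ_2 = 6(S'(1) - Δ_1) = 30.
Solving the tridiagonal system: σ_0 = 113/2, σ_1 = -41, σ_2 = 71/2.
On [-1, 0], S(t) = -4 - 2·(t + 1) + 113/4·(t + 1)² - 65/4·(t + 1)³.
With (t + 1) = 1/4: S(-3/4) = -765/256.

-2.9883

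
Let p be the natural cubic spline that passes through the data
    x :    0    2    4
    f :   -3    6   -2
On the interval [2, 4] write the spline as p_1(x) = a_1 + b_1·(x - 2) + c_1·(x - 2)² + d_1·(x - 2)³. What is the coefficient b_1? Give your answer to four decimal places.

Let M_i = p''(x_i). Step sizes h_i = 2, 2; slopes of the chords Δ_i = (y_(i+1) - y_i)/h_i = 9/2, -4.
  2·M_0 + 8·M_1 + 2·M_2 = 6(Δ_1 - Δ_0) = -51
Natural end conditions: M_0 = M_2 = 0.
Hence M_0 = 0, M_1 = -51/8, M_2 = 0.
On [2, 4], with p_1(x) = a_1 + b_1·(x - 2) + c_1·(x - 2)² + d_1·(x - 2)³: c_1 = M_1/2 = -51/16, d_1 = (M_2 - M_1)/(6h_1) = 17/32, b_1 = Δ_1 - h_1(2M_1 + M_2)/6 = 1/4.

0.2500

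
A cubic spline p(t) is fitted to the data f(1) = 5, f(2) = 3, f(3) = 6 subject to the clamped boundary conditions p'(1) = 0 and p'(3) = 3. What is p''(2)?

12

Write M_i for p''(x_i). With h_i = 1, 1 and divided differences Δ_i = -2, 3, the continuity of p' gives the tridiagonal system
  1·M_0 + 4·M_1 + 1·M_2 = 6(Δ_1 - Δ_0) = 30
Clamped end conditions give two more equations: 2h_0·M_0 + h_0·M_1 = 6(Δ_0 - p'(1)) = -12 and h_1·M_1 + 2h_1·M_2 = 6(p'(3) - Δ_1) = 0.
Solving: M_0 = -12, M_1 = 12, M_2 = -6.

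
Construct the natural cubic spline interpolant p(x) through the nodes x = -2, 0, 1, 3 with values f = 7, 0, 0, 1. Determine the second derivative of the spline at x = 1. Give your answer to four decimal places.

With σ_i denoting the second derivative at x_i, h_i = 2, 1, 2, and Δ_i = (y_(i+1) − y_i)/h_i = -7/2, 0, 1/2:
  2·σ_0 + 6·σ_1 + 1·σ_2 = 6(Δ_1 - Δ_0) = 21
  1·σ_1 + 6·σ_2 + 2·σ_3 = 6(Δ_2 - Δ_1) = 3
Natural end conditions: σ_0 = σ_3 = 0.
Solving the tridiagonal system: σ_0 = 0, σ_1 = 123/35, σ_2 = -3/35, σ_3 = 0.

-0.0857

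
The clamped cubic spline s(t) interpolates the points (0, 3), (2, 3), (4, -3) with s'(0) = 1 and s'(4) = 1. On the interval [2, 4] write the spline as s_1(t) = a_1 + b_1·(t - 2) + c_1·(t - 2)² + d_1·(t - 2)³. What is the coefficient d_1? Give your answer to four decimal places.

Let m_i = s''(x_i). Step sizes h_i = 2, 2; slopes of the chords Δ_i = (y_(i+1) - y_i)/h_i = 0, -3.
  2·m_0 + 8·m_1 + 2·m_2 = 6(Δ_1 - Δ_0) = -18
Clamped end conditions give two more equations: 2h_0·m_0 + h_0·m_1 = 6(Δ_0 - s'(0)) = -6 and h_1·m_1 + 2h_1·m_2 = 6(s'(4) - Δ_1) = 24.
Forward elimination and back-substitution give m_0 = 3/4, m_1 = -9/2, m_2 = 33/4.
On [2, 4], with s_1(t) = a_1 + b_1·(t - 2) + c_1·(t - 2)² + d_1·(t - 2)³: c_1 = m_1/2 = -9/4, d_1 = (m_2 - m_1)/(6h_1) = 17/16, b_1 = Δ_1 - h_1(2m_1 + m_2)/6 = -11/4.

1.0625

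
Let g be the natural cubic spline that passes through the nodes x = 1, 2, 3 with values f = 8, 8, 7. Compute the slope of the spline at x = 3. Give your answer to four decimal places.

Put σ_i = g'' at the i-th knot. Here h = (1, 1) and Δ = (0, -1), so the interior equations h_(i-1)·σ_(i-1) + 2(h_(i-1)+h_i)·σ_i + h_i·σ_(i+1) = 6(Δ_i − Δ_(i-1)) read
  1·σ_0 + 4·σ_1 + 1·σ_2 = 6(Δ_1 - Δ_0) = -6
Natural end conditions: σ_0 = σ_2 = 0.
Hence σ_0 = 0, σ_1 = -3/2, σ_2 = 0.
On [2, 3], g'(x) = b_1 + 2c_1·(x - 2) + 3d_1·(x - 2)² with b_1 = Δ_1 - h_1(2σ_1 + σ_2)/6 = -1/2, c_1 = σ_1/2 = -3/4, d_1 = (σ_2 - σ_1)/(6h_1) = 1/4. So g'(3) = -5/4.

-1.2500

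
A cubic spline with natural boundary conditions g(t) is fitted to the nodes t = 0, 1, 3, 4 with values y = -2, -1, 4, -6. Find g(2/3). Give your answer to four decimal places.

-1.7269

Let M_i = g''(x_i). Step sizes h_i = 1, 2, 1; slopes of the chords Δ_i = (y_(i+1) - y_i)/h_i = 1, 5/2, -10.
  1·M_0 + 6·M_1 + 2·M_2 = 6(Δ_1 - Δ_0) = 9
  2·M_1 + 6·M_2 + 1·M_3 = 6(Δ_2 - Δ_1) = -75
Natural end conditions: M_0 = M_3 = 0.
Solving the tridiagonal system: M_0 = 0, M_1 = 51/8, M_2 = -117/8, M_3 = 0.
On [0, 1], g(t) = -2 - 1/16·t + 0·t² + 17/16·t³.
With t = 2/3: g(2/3) = -373/216.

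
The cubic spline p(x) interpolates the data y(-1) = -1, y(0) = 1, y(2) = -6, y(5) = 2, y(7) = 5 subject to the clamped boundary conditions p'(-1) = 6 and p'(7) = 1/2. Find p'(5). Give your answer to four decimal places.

3.1484

Put m_i = p'' at the i-th knot. Here h = (1, 2, 3, 2) and Δ = (2, -7/2, 8/3, 3/2), so the interior equations h_(i-1)·m_(i-1) + 2(h_(i-1)+h_i)·m_i + h_i·m_(i+1) = 6(Δ_i − Δ_(i-1)) read
  1·m_0 + 6·m_1 + 2·m_2 = 6(Δ_1 - Δ_0) = -33
  2·m_1 + 10·m_2 + 3·m_3 = 6(Δ_2 - Δ_1) = 37
  3·m_2 + 10·m_3 + 2·m_4 = 6(Δ_3 - Δ_2) = -7
Clamped end conditions give two more equations: 2h_0·m_0 + h_0·m_1 = 6(Δ_0 - p'(-1)) = -24 and h_3·m_3 + 2h_3·m_4 = 6(p'(7) - Δ_3) = -6.
Solving: m_0 = -2479/273, m_1 = -1594/273, m_2 = 1517/273, m_3 = -209/91, m_4 = -32/91.
On [5, 7], p'(x) = b_3 + 2c_3·(x - 5) + 3d_3·(x - 5)² with b_3 = Δ_3 - h_3(2m_3 + m_4)/6 = 573/182, c_3 = m_3/2 = -209/182, d_3 = (m_4 - m_3)/(6h_3) = 59/364. So p'(5) = 573/182.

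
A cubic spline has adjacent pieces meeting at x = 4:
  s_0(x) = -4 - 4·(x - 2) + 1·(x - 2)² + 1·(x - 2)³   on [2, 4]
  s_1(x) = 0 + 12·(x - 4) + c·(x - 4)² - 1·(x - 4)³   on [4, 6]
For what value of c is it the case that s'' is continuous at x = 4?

s_0''(x) = 2 + 6·(x - 2), so s_0''(4) = 14. On the right, s_1''(4) = 2c, so c = 7.

7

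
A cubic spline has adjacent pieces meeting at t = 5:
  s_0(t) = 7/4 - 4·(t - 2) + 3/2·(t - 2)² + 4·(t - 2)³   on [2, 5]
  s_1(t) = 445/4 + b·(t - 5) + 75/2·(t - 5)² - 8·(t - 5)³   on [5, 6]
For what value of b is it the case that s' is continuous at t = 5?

s_0'(t) = -4 + 3·(t - 2) + 12·(t - 2)², so s_0'(5) = 113. On the right, s_1'(5) = b, so b = 113.

113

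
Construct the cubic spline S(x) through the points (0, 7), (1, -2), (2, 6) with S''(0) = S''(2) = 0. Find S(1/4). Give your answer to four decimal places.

3.7539

Write M_i for S''(x_i). With h_i = 1, 1 and divided differences Δ_i = -9, 8, the continuity of S' gives the tridiagonal system
  1·M_0 + 4·M_1 + 1·M_2 = 6(Δ_1 - Δ_0) = 102
Natural end conditions: M_0 = M_2 = 0.
Solving: M_0 = 0, M_1 = 51/2, M_2 = 0.
On [0, 1], S(x) = 7 - 53/4·x + 0·x² + 17/4·x³.
With x = 1/4: S(1/4) = 961/256.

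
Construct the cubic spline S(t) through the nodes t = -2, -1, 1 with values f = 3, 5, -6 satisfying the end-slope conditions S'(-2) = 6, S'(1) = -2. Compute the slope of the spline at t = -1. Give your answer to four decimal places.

-2.4167

Let M_i = S''(x_i). Step sizes h_i = 1, 2; slopes of the chords Δ_i = (y_(i+1) - y_i)/h_i = 2, -11/2.
  1·M_0 + 6·M_1 + 2·M_2 = 6(Δ_1 - Δ_0) = -45
Clamped end conditions give two more equations: 2h_0·M_0 + h_0·M_1 = 6(Δ_0 - S'(-2)) = -24 and h_1·M_1 + 2h_1·M_2 = 6(S'(1) - Δ_1) = 21.
Solving the tridiagonal system: M_0 = -43/6, M_1 = -29/3, M_2 = 121/12.
On [-1, 1], S'(t) = b_1 + 2c_1·(t + 1) + 3d_1·(t + 1)² with b_1 = Δ_1 - h_1(2M_1 + M_2)/6 = -29/12, c_1 = M_1/2 = -29/6, d_1 = (M_2 - M_1)/(6h_1) = 79/48. So S'(-1) = -29/12.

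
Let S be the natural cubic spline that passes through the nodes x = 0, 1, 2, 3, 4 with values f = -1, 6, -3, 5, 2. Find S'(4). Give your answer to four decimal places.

-7.4464

Write σ_i for S''(x_i). With h_i = 1, 1, 1, 1 and divided differences Δ_i = 7, -9, 8, -3, the continuity of S' gives the tridiagonal system
  1·σ_0 + 4·σ_1 + 1·σ_2 = 6(Δ_1 - Δ_0) = -96
  1·σ_1 + 4·σ_2 + 1·σ_3 = 6(Δ_2 - Δ_1) = 102
  1·σ_2 + 4·σ_3 + 1·σ_4 = 6(Δ_3 - Δ_2) = -66
Natural end conditions: σ_0 = σ_4 = 0.
Forward elimination and back-substitution give σ_0 = 0, σ_1 = -957/28, σ_2 = 285/7, σ_3 = -747/28, σ_4 = 0.
On [3, 4], S'(x) = b_3 + 2c_3·(x - 3) + 3d_3·(x - 3)² with b_3 = Δ_3 - h_3(2σ_3 + σ_4)/6 = 165/28, c_3 = σ_3/2 = -747/56, d_3 = (σ_4 - σ_3)/(6h_3) = 249/56. So S'(4) = -417/56.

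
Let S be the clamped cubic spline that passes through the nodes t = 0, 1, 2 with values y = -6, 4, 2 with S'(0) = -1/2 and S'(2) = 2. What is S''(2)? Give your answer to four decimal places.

Let σ_i = S''(x_i). Step sizes h_i = 1, 1; slopes of the chords Δ_i = (y_(i+1) - y_i)/h_i = 10, -2.
  1·σ_0 + 4·σ_1 + 1·σ_2 = 6(Δ_1 - Δ_0) = -72
Clamped end conditions give two more equations: 2h_0·σ_0 + h_0·σ_1 = 6(Δ_0 - S'(0)) = 63 and h_1·σ_1 + 2h_1·σ_2 = 6(S'(2) - Δ_1) = 24.
Forward elimination and back-substitution give σ_0 = 203/4, σ_1 = -77/2, σ_2 = 125/4.

31.2500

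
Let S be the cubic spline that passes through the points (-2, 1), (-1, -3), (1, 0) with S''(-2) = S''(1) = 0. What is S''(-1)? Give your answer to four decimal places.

5.5000

Let σ_i = S''(x_i). Step sizes h_i = 1, 2; slopes of the chords Δ_i = (y_(i+1) - y_i)/h_i = -4, 3/2.
  1·σ_0 + 6·σ_1 + 2·σ_2 = 6(Δ_1 - Δ_0) = 33
Natural end conditions: σ_0 = σ_2 = 0.
Solving: σ_0 = 0, σ_1 = 11/2, σ_2 = 0.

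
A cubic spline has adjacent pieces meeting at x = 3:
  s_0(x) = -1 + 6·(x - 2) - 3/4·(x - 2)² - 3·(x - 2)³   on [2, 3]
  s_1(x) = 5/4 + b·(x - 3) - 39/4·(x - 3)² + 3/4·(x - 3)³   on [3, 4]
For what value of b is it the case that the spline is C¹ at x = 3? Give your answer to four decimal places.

-4.5000

s_0'(x) = 6 - 3/2·(x - 2) - 9·(x - 2)², so s_0'(3) = -9/2. On the right, s_1'(3) = b, so b = -9/2.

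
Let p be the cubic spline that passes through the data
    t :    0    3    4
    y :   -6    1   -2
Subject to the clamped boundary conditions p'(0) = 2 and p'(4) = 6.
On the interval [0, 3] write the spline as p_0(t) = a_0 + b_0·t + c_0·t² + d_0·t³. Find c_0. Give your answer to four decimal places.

2.6667

Write m_i for p''(x_i). With h_i = 3, 1 and divided differences Δ_i = 7/3, -3, the continuity of p' gives the tridiagonal system
  3·m_0 + 8·m_1 + 1·m_2 = 6(Δ_1 - Δ_0) = -32
Clamped end conditions give two more equations: 2h_0·m_0 + h_0·m_1 = 6(Δ_0 - p'(0)) = 2 and h_1·m_1 + 2h_1·m_2 = 6(p'(4) - Δ_1) = 54.
Forward elimination and back-substitution give m_0 = 16/3, m_1 = -10, m_2 = 32.
On [0, 3], with p_0(t) = a_0 + b_0·t + c_0·t² + d_0·t³: c_0 = m_0/2 = 8/3, d_0 = (m_1 - m_0)/(6h_0) = -23/27, b_0 = Δ_0 - h_0(2m_0 + m_1)/6 = 2.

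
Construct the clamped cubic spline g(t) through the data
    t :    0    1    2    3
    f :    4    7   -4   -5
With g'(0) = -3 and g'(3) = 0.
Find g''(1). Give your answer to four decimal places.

With m_i denoting the second derivative at x_i, h_i = 1, 1, 1, and Δ_i = (y_(i+1) − y_i)/h_i = 3, -11, -1:
  1·m_0 + 4·m_1 + 1·m_2 = 6(Δ_1 - Δ_0) = -84
  1·m_1 + 4·m_2 + 1·m_3 = 6(Δ_2 - Δ_1) = 60
Clamped end conditions give two more equations: 2h_0·m_0 + h_0·m_1 = 6(Δ_0 - g'(0)) = 36 and h_2·m_2 + 2h_2·m_3 = 6(g'(3) - Δ_2) = 6.
Forward elimination and back-substitution give m_0 = 182/5, m_1 = -184/5, m_2 = 134/5, m_3 = -52/5.

-36.8000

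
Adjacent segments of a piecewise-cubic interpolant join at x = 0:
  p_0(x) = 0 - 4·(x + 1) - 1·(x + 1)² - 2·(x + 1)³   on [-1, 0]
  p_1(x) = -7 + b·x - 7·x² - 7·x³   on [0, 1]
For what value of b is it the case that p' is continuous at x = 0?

p_0'(x) = -4 - 2·(x + 1) - 6·(x + 1)², so p_0'(0) = -12. On the right, p_1'(0) = b, so b = -12.

-12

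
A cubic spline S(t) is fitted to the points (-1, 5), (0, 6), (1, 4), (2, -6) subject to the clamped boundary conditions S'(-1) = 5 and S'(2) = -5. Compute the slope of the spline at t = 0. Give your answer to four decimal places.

-0.0667

Put σ_i = S'' at the i-th knot. Here h = (1, 1, 1) and Δ = (1, -2, -10), so the interior equations h_(i-1)·σ_(i-1) + 2(h_(i-1)+h_i)·σ_i + h_i·σ_(i+1) = 6(Δ_i − Δ_(i-1)) read
  1·σ_0 + 4·σ_1 + 1·σ_2 = 6(Δ_1 - Δ_0) = -18
  1·σ_1 + 4·σ_2 + 1·σ_3 = 6(Δ_2 - Δ_1) = -48
Clamped end conditions give two more equations: 2h_0·σ_0 + h_0·σ_1 = 6(Δ_0 - S'(-1)) = -24 and h_2·σ_2 + 2h_2·σ_3 = 6(S'(2) - Δ_2) = 30.
Solving: σ_0 = -208/15, σ_1 = 56/15, σ_2 = -286/15, σ_3 = 368/15.
On [0, 1], S'(t) = b_1 + 2c_1·t + 3d_1·t² with b_1 = Δ_1 - h_1(2σ_1 + σ_2)/6 = -1/15, c_1 = σ_1/2 = 28/15, d_1 = (σ_2 - σ_1)/(6h_1) = -19/5. So S'(0) = -1/15.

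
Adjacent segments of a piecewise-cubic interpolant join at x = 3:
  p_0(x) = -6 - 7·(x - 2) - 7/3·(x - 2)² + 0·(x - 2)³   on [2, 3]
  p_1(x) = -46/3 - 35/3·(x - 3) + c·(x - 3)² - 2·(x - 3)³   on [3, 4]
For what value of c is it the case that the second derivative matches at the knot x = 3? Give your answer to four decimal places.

-2.3333

p_0''(x) = -14/3 + 0·(x - 2), so p_0''(3) = -14/3. On the right, p_1''(3) = 2c, so c = -7/3.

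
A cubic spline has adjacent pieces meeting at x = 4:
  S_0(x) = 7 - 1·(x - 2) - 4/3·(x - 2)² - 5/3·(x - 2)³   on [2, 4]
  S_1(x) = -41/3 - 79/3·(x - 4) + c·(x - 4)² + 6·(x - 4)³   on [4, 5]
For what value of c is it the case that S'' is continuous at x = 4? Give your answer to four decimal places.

-11.3333

S_0''(x) = -8/3 - 10·(x - 2), so S_0''(4) = -68/3. On the right, S_1''(4) = 2c, so c = -34/3.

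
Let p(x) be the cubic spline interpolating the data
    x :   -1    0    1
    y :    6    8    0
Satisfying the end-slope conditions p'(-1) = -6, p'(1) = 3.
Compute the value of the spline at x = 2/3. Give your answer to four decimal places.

1.3519

Write M_i for p''(x_i). With h_i = 1, 1 and divided differences Δ_i = 2, -8, the continuity of p' gives the tridiagonal system
  1·M_0 + 4·M_1 + 1·M_2 = 6(Δ_1 - Δ_0) = -60
Clamped end conditions give two more equations: 2h_0·M_0 + h_0·M_1 = 6(Δ_0 - p'(-1)) = 48 and h_1·M_1 + 2h_1·M_2 = 6(p'(1) - Δ_1) = 66.
Solving the tridiagonal system: M_0 = 87/2, M_1 = -39, M_2 = 105/2.
On [0, 1], p(x) = 8 - 15/4·x - 39/2·x² + 61/4·x³.
With x = 2/3: p(2/3) = 73/54.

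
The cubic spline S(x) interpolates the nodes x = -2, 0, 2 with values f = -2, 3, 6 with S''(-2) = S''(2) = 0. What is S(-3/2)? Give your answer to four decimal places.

-0.6328

Write σ_i for S''(x_i). With h_i = 2, 2 and divided differences Δ_i = 5/2, 3/2, the continuity of S' gives the tridiagonal system
  2·σ_0 + 8·σ_1 + 2·σ_2 = 6(Δ_1 - Δ_0) = -6
Natural end conditions: σ_0 = σ_2 = 0.
Hence σ_0 = 0, σ_1 = -3/4, σ_2 = 0.
On [-2, 0], S(x) = -2 + 11/4·(x + 2) + 0·(x + 2)² - 1/16·(x + 2)³.
With (x + 2) = 1/2: S(-3/2) = -81/128.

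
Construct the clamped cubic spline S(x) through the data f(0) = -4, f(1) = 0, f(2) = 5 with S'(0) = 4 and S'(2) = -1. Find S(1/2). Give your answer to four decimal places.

Put M_i = S'' at the i-th knot. Here h = (1, 1) and Δ = (4, 5), so the interior equations h_(i-1)·M_(i-1) + 2(h_(i-1)+h_i)·M_i + h_i·M_(i+1) = 6(Δ_i − Δ_(i-1)) read
  1·M_0 + 4·M_1 + 1·M_2 = 6(Δ_1 - Δ_0) = 6
Clamped end conditions give two more equations: 2h_0·M_0 + h_0·M_1 = 6(Δ_0 - S'(0)) = 0 and h_1·M_1 + 2h_1·M_2 = 6(S'(2) - Δ_1) = -36.
Forward elimination and back-substitution give M_0 = -4, M_1 = 8, M_2 = -22.
On [0, 1], S(x) = -4 + 4·x - 2·x² + 2·x³.
With x = 1/2: S(1/2) = -9/4.

-2.2500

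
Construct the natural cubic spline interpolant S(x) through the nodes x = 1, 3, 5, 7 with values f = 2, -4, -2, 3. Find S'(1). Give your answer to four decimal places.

-3.9667

Write m_i for S''(x_i). With h_i = 2, 2, 2 and divided differences Δ_i = -3, 1, 5/2, the continuity of S' gives the tridiagonal system
  2·m_0 + 8·m_1 + 2·m_2 = 6(Δ_1 - Δ_0) = 24
  2·m_1 + 8·m_2 + 2·m_3 = 6(Δ_2 - Δ_1) = 9
Natural end conditions: m_0 = m_3 = 0.
Solving the tridiagonal system: m_0 = 0, m_1 = 29/10, m_2 = 2/5, m_3 = 0.
On [1, 3], S'(x) = b_0 + 2c_0·(x - 1) + 3d_0·(x - 1)² with b_0 = Δ_0 - h_0(2m_0 + m_1)/6 = -119/30, c_0 = m_0/2 = 0, d_0 = (m_1 - m_0)/(6h_0) = 29/120. So S'(1) = -119/30.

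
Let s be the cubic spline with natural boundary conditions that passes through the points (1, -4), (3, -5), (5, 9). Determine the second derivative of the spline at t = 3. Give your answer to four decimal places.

With σ_i denoting the second derivative at x_i, h_i = 2, 2, and Δ_i = (y_(i+1) − y_i)/h_i = -1/2, 7:
  2·σ_0 + 8·σ_1 + 2·σ_2 = 6(Δ_1 - Δ_0) = 45
Natural end conditions: σ_0 = σ_2 = 0.
Forward elimination and back-substitution give σ_0 = 0, σ_1 = 45/8, σ_2 = 0.

5.6250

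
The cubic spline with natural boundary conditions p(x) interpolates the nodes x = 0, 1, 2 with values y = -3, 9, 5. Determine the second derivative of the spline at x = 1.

With m_i denoting the second derivative at x_i, h_i = 1, 1, and Δ_i = (y_(i+1) − y_i)/h_i = 12, -4:
  1·m_0 + 4·m_1 + 1·m_2 = 6(Δ_1 - Δ_0) = -96
Natural end conditions: m_0 = m_2 = 0.
Solving: m_0 = 0, m_1 = -24, m_2 = 0.

-24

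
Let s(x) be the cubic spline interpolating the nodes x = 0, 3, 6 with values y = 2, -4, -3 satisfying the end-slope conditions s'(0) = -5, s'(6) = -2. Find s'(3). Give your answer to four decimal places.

0.5000

With M_i denoting the second derivative at x_i, h_i = 3, 3, and Δ_i = (y_(i+1) − y_i)/h_i = -2, 1/3:
  3·M_0 + 12·M_1 + 3·M_2 = 6(Δ_1 - Δ_0) = 14
Clamped end conditions give two more equations: 2h_0·M_0 + h_0·M_1 = 6(Δ_0 - s'(0)) = 18 and h_1·M_1 + 2h_1·M_2 = 6(s'(6) - Δ_1) = -14.
Forward elimination and back-substitution give M_0 = 7/3, M_1 = 4/3, M_2 = -3.
On [3, 6], s'(x) = b_1 + 2c_1·(x - 3) + 3d_1·(x - 3)² with b_1 = Δ_1 - h_1(2M_1 + M_2)/6 = 1/2, c_1 = M_1/2 = 2/3, d_1 = (M_2 - M_1)/(6h_1) = -13/54. So s'(3) = 1/2.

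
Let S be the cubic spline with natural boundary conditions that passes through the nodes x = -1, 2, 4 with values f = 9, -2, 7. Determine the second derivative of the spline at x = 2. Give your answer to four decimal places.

4.9000

With m_i denoting the second derivative at x_i, h_i = 3, 2, and Δ_i = (y_(i+1) − y_i)/h_i = -11/3, 9/2:
  3·m_0 + 10·m_1 + 2·m_2 = 6(Δ_1 - Δ_0) = 49
Natural end conditions: m_0 = m_2 = 0.
Forward elimination and back-substitution give m_0 = 0, m_1 = 49/10, m_2 = 0.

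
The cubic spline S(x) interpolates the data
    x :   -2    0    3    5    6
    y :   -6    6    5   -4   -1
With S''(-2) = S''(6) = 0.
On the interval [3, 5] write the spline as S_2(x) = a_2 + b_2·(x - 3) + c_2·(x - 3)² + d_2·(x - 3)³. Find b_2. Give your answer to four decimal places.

-5.1159

Write m_i for S''(x_i). With h_i = 2, 3, 2, 1 and divided differences Δ_i = 6, -1/3, -9/2, 3, the continuity of S' gives the tridiagonal system
  2·m_0 + 10·m_1 + 3·m_2 = 6(Δ_1 - Δ_0) = -38
  3·m_1 + 10·m_2 + 2·m_3 = 6(Δ_2 - Δ_1) = -25
  2·m_2 + 6·m_3 + 1·m_4 = 6(Δ_3 - Δ_2) = 45
Natural end conditions: m_0 = m_4 = 0.
Hence m_0 = 0, m_1 = -64/23, m_2 = -78/23, m_3 = 397/46, m_4 = 0.
On [3, 5], with S_2(x) = a_2 + b_2·(x - 3) + c_2·(x - 3)² + d_2·(x - 3)³: c_2 = m_2/2 = -39/23, d_2 = (m_3 - m_2)/(6h_2) = 553/552, b_2 = Δ_2 - h_2(2m_2 + m_3)/6 = -353/69.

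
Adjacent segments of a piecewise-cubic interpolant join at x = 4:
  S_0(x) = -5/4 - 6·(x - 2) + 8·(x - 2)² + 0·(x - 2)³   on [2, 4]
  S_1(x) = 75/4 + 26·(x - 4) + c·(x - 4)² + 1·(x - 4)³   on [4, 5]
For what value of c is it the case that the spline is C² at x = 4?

S_0''(x) = 16 + 0·(x - 2), so S_0''(4) = 16. On the right, S_1''(4) = 2c, so c = 8.

8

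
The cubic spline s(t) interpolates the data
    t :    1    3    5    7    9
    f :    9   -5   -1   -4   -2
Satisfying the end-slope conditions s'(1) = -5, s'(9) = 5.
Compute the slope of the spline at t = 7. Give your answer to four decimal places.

Write σ_i for s''(x_i). With h_i = 2, 2, 2, 2 and divided differences Δ_i = -7, 2, -3/2, 1, the continuity of s' gives the tridiagonal system
  2·σ_0 + 8·σ_1 + 2·σ_2 = 6(Δ_1 - Δ_0) = 54
  2·σ_1 + 8·σ_2 + 2·σ_3 = 6(Δ_2 - Δ_1) = -21
  2·σ_2 + 8·σ_3 + 2·σ_4 = 6(Δ_3 - Δ_2) = 15
Clamped end conditions give two more equations: 2h_0·σ_0 + h_0·σ_1 = 6(Δ_0 - s'(1)) = -12 and h_3·σ_3 + 2h_3·σ_4 = 6(s'(9) - Δ_3) = 24.
Solving: σ_0 = -907/112, σ_1 = 571/56, σ_2 = -91/16, σ_3 = 115/56, σ_4 = 557/112.
On [7, 9], s'(t) = b_3 + 2c_3·(t - 7) + 3d_3·(t - 7)² with b_3 = Δ_3 - h_3(2σ_3 + σ_4)/6 = -227/112, c_3 = σ_3/2 = 115/112, d_3 = (σ_4 - σ_3)/(6h_3) = 109/448. So s'(7) = -227/112.

-2.0268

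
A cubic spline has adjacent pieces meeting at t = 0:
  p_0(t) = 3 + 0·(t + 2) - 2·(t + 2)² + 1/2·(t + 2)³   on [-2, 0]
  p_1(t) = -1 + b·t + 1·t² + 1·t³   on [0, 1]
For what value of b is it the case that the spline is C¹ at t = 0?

p_0'(t) = 0 - 4·(t + 2) + 3/2·(t + 2)², so p_0'(0) = -2. On the right, p_1'(0) = b, so b = -2.

-2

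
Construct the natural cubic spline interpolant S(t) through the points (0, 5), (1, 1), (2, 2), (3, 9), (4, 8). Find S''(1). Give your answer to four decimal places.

4.6071

Write m_i for S''(x_i). With h_i = 1, 1, 1, 1 and divided differences Δ_i = -4, 1, 7, -1, the continuity of S' gives the tridiagonal system
  1·m_0 + 4·m_1 + 1·m_2 = 6(Δ_1 - Δ_0) = 30
  1·m_1 + 4·m_2 + 1·m_3 = 6(Δ_2 - Δ_1) = 36
  1·m_2 + 4·m_3 + 1·m_4 = 6(Δ_3 - Δ_2) = -48
Natural end conditions: m_0 = m_4 = 0.
Forward elimination and back-substitution give m_0 = 0, m_1 = 129/28, m_2 = 81/7, m_3 = -417/28, m_4 = 0.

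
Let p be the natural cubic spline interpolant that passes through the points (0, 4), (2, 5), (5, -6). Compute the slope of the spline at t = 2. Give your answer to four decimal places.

-1.1667

Let m_i = p''(x_i). Step sizes h_i = 2, 3; slopes of the chords Δ_i = (y_(i+1) - y_i)/h_i = 1/2, -11/3.
  2·m_0 + 10·m_1 + 3·m_2 = 6(Δ_1 - Δ_0) = -25
Natural end conditions: m_0 = m_2 = 0.
Solving the tridiagonal system: m_0 = 0, m_1 = -5/2, m_2 = 0.
On [2, 5], p'(t) = b_1 + 2c_1·(t - 2) + 3d_1·(t - 2)² with b_1 = Δ_1 - h_1(2m_1 + m_2)/6 = -7/6, c_1 = m_1/2 = -5/4, d_1 = (m_2 - m_1)/(6h_1) = 5/36. So p'(2) = -7/6.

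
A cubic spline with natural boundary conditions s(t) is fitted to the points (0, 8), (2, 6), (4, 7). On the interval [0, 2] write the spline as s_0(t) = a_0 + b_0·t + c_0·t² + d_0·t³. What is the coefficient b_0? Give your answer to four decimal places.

Put M_i = s'' at the i-th knot. Here h = (2, 2) and Δ = (-1, 1/2), so the interior equations h_(i-1)·M_(i-1) + 2(h_(i-1)+h_i)·M_i + h_i·M_(i+1) = 6(Δ_i − Δ_(i-1)) read
  2·M_0 + 8·M_1 + 2·M_2 = 6(Δ_1 - Δ_0) = 9
Natural end conditions: M_0 = M_2 = 0.
Hence M_0 = 0, M_1 = 9/8, M_2 = 0.
On [0, 2], with s_0(t) = a_0 + b_0·t + c_0·t² + d_0·t³: c_0 = M_0/2 = 0, d_0 = (M_1 - M_0)/(6h_0) = 3/32, b_0 = Δ_0 - h_0(2M_0 + M_1)/6 = -11/8.

-1.3750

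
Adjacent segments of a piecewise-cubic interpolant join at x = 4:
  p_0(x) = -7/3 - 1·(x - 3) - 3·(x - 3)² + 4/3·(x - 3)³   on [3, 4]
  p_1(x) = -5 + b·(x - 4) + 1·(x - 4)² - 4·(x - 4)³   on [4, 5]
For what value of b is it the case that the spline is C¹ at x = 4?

p_0'(x) = -1 - 6·(x - 3) + 4·(x - 3)², so p_0'(4) = -3. On the right, p_1'(4) = b, so b = -3.

-3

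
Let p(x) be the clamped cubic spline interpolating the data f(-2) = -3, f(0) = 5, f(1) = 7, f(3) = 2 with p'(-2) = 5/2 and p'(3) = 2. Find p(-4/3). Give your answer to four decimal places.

Put M_i = p'' at the i-th knot. Here h = (2, 1, 2) and Δ = (4, 2, -5/2), so the interior equations h_(i-1)·M_(i-1) + 2(h_(i-1)+h_i)·M_i + h_i·M_(i+1) = 6(Δ_i − Δ_(i-1)) read
  2·M_0 + 6·M_1 + 1·M_2 = 6(Δ_1 - Δ_0) = -12
  1·M_1 + 6·M_2 + 2·M_3 = 6(Δ_2 - Δ_1) = -27
Clamped end conditions give two more equations: 2h_0·M_0 + h_0·M_1 = 6(Δ_0 - p'(-2)) = 9 and h_2·M_2 + 2h_2·M_3 = 6(p'(3) - Δ_2) = 27.
Hence M_0 = 25/8, M_1 = -7/4, M_2 = -31/4, M_3 = 85/8.
On [-2, 0], p(x) = -3 + 5/2·(x + 2) + 25/16·(x + 2)² - 13/32·(x + 2)³.
With (x + 2) = 2/3: p(-4/3) = -41/54.

-0.7593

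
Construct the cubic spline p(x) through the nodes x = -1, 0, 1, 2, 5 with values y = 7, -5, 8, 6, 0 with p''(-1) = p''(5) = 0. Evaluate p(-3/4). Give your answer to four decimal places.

Write M_i for p''(x_i). With h_i = 1, 1, 1, 3 and divided differences Δ_i = -12, 13, -2, -2, the continuity of p' gives the tridiagonal system
  1·M_0 + 4·M_1 + 1·M_2 = 6(Δ_1 - Δ_0) = 150
  1·M_1 + 4·M_2 + 1·M_3 = 6(Δ_2 - Δ_1) = -90
  1·M_2 + 8·M_3 + 3·M_4 = 6(Δ_3 - Δ_2) = 0
Natural end conditions: M_0 = M_4 = 0.
Solving the tridiagonal system: M_0 = 0, M_1 = 2685/58, M_2 = -1020/29, M_3 = 255/58, M_4 = 0.
On [-1, 0], p(x) = 7 - 2287/116·(x + 1) + 0·(x + 1)² + 895/116·(x + 1)³.
With (x + 1) = 1/4: p(-3/4) = 16271/7424.

2.1917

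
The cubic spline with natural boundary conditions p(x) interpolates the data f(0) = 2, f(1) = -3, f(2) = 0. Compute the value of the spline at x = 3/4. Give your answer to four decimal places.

Write σ_i for p''(x_i). With h_i = 1, 1 and divided differences Δ_i = -5, 3, the continuity of p' gives the tridiagonal system
  1·σ_0 + 4·σ_1 + 1·σ_2 = 6(Δ_1 - Δ_0) = 48
Natural end conditions: σ_0 = σ_2 = 0.
Hence σ_0 = 0, σ_1 = 12, σ_2 = 0.
On [0, 1], p(x) = 2 - 7·x + 0·x² + 2·x³.
With x = 3/4: p(3/4) = -77/32.

-2.4063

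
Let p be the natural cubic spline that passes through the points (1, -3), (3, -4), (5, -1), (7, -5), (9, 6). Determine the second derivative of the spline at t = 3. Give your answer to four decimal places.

With M_i denoting the second derivative at x_i, h_i = 2, 2, 2, 2, and Δ_i = (y_(i+1) − y_i)/h_i = -1/2, 3/2, -2, 11/2:
  2·M_0 + 8·M_1 + 2·M_2 = 6(Δ_1 - Δ_0) = 12
  2·M_1 + 8·M_2 + 2·M_3 = 6(Δ_2 - Δ_1) = -21
  2·M_2 + 8·M_3 + 2·M_4 = 6(Δ_3 - Δ_2) = 45
Natural end conditions: M_0 = M_4 = 0.
Solving the tridiagonal system: M_0 = 0, M_1 = 309/112, M_2 = -141/28, M_3 = 771/112, M_4 = 0.

2.7589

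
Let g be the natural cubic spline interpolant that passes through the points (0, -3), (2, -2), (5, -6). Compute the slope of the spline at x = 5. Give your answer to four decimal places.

Write m_i for g''(x_i). With h_i = 2, 3 and divided differences Δ_i = 1/2, -4/3, the continuity of g' gives the tridiagonal system
  2·m_0 + 10·m_1 + 3·m_2 = 6(Δ_1 - Δ_0) = -11
Natural end conditions: m_0 = m_2 = 0.
Solving: m_0 = 0, m_1 = -11/10, m_2 = 0.
On [2, 5], g'(x) = b_1 + 2c_1·(x - 2) + 3d_1·(x - 2)² with b_1 = Δ_1 - h_1(2m_1 + m_2)/6 = -7/30, c_1 = m_1/2 = -11/20, d_1 = (m_2 - m_1)/(6h_1) = 11/180. So g'(5) = -113/60.

-1.8833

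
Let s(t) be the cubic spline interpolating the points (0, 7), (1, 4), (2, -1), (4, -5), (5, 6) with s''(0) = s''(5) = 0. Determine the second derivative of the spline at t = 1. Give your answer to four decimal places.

-2.7541

Write σ_i for s''(x_i). With h_i = 1, 1, 2, 1 and divided differences Δ_i = -3, -5, -2, 11, the continuity of s' gives the tridiagonal system
  1·σ_0 + 4·σ_1 + 1·σ_2 = 6(Δ_1 - Δ_0) = -12
  1·σ_1 + 6·σ_2 + 2·σ_3 = 6(Δ_2 - Δ_1) = 18
  2·σ_2 + 6·σ_3 + 1·σ_4 = 6(Δ_3 - Δ_2) = 78
Natural end conditions: σ_0 = σ_4 = 0.
Forward elimination and back-substitution give σ_0 = 0, σ_1 = -168/61, σ_2 = -60/61, σ_3 = 813/61, σ_4 = 0.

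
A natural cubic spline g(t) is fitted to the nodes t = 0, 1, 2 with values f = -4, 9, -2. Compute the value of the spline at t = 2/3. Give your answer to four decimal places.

6.8889

Put M_i = g'' at the i-th knot. Here h = (1, 1) and Δ = (13, -11), so the interior equations h_(i-1)·M_(i-1) + 2(h_(i-1)+h_i)·M_i + h_i·M_(i+1) = 6(Δ_i − Δ_(i-1)) read
  1·M_0 + 4·M_1 + 1·M_2 = 6(Δ_1 - Δ_0) = -144
Natural end conditions: M_0 = M_2 = 0.
Hence M_0 = 0, M_1 = -36, M_2 = 0.
On [0, 1], g(t) = -4 + 19·t + 0·t² - 6·t³.
With t = 2/3: g(2/3) = 62/9.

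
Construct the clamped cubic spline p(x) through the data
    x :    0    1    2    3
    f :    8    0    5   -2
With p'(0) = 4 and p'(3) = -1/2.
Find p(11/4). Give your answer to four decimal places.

Let m_i = p''(x_i). Step sizes h_i = 1, 1, 1; slopes of the chords Δ_i = (y_(i+1) - y_i)/h_i = -8, 5, -7.
  1·m_0 + 4·m_1 + 1·m_2 = 6(Δ_1 - Δ_0) = 78
  1·m_1 + 4·m_2 + 1·m_3 = 6(Δ_2 - Δ_1) = -72
Clamped end conditions give two more equations: 2h_0·m_0 + h_0·m_1 = 6(Δ_0 - p'(0)) = -72 and h_2·m_2 + 2h_2·m_3 = 6(p'(3) - Δ_2) = 39.
Hence m_0 = -289/5, m_1 = 218/5, m_2 = -193/5, m_3 = 194/5.
On [2, 3], p(x) = 5 - 3/5·(x - 2) - 193/10·(x - 2)² + 129/10·(x - 2)³.
With (x - 2) = 3/4: p(11/4) = -553/640.

-0.8641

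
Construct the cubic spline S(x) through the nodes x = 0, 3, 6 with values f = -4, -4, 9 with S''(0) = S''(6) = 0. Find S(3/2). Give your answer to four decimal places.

-5.2188

Let σ_i = S''(x_i). Step sizes h_i = 3, 3; slopes of the chords Δ_i = (y_(i+1) - y_i)/h_i = 0, 13/3.
  3·σ_0 + 12·σ_1 + 3·σ_2 = 6(Δ_1 - Δ_0) = 26
Natural end conditions: σ_0 = σ_2 = 0.
Solving: σ_0 = 0, σ_1 = 13/6, σ_2 = 0.
On [0, 3], S(x) = -4 - 13/12·x + 0·x² + 13/108·x³.
With x = 3/2: S(3/2) = -167/32.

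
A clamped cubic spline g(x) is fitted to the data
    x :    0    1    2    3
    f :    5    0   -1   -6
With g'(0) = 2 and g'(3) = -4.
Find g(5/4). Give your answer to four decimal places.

-0.6625

Let m_i = g''(x_i). Step sizes h_i = 1, 1, 1; slopes of the chords Δ_i = (y_(i+1) - y_i)/h_i = -5, -1, -5.
  1·m_0 + 4·m_1 + 1·m_2 = 6(Δ_1 - Δ_0) = 24
  1·m_1 + 4·m_2 + 1·m_3 = 6(Δ_2 - Δ_1) = -24
Clamped end conditions give two more equations: 2h_0·m_0 + h_0·m_1 = 6(Δ_0 - g'(0)) = -42 and h_2·m_2 + 2h_2·m_3 = 6(g'(3) - Δ_2) = 6.
Solving the tridiagonal system: m_0 = -146/5, m_1 = 82/5, m_2 = -62/5, m_3 = 46/5.
On [1, 2], g(x) = 0 - 22/5·(x - 1) + 41/5·(x - 1)² - 24/5·(x - 1)³.
With (x - 1) = 1/4: g(5/4) = -53/80.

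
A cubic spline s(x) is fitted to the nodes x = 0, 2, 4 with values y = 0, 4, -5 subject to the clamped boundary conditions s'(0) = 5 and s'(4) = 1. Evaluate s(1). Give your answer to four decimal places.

Let M_i = s''(x_i). Step sizes h_i = 2, 2; slopes of the chords Δ_i = (y_(i+1) - y_i)/h_i = 2, -9/2.
  2·M_0 + 8·M_1 + 2·M_2 = 6(Δ_1 - Δ_0) = -39
Clamped end conditions give two more equations: 2h_0·M_0 + h_0·M_1 = 6(Δ_0 - s'(0)) = -18 and h_1·M_1 + 2h_1·M_2 = 6(s'(4) - Δ_1) = 33.
Solving the tridiagonal system: M_0 = -5/8, M_1 = -31/4, M_2 = 97/8.
On [0, 2], s(x) = 0 + 5·x - 5/16·x² - 19/32·x³.
With x = 1: s(1) = 131/32.

4.0938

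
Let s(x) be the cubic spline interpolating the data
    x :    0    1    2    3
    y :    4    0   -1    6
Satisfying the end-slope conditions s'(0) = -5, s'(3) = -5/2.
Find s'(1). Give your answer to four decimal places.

With M_i denoting the second derivative at x_i, h_i = 1, 1, 1, and Δ_i = (y_(i+1) − y_i)/h_i = -4, -1, 7:
  1·M_0 + 4·M_1 + 1·M_2 = 6(Δ_1 - Δ_0) = 18
  1·M_1 + 4·M_2 + 1·M_3 = 6(Δ_2 - Δ_1) = 48
Clamped end conditions give two more equations: 2h_0·M_0 + h_0·M_1 = 6(Δ_0 - s'(0)) = 6 and h_2·M_2 + 2h_2·M_3 = 6(s'(3) - Δ_2) = -57.
Hence M_0 = 61/15, M_1 = -32/15, M_2 = 337/15, M_3 = -596/15.
On [1, 2], s'(x) = b_1 + 2c_1·(x - 1) + 3d_1·(x - 1)² with b_1 = Δ_1 - h_1(2M_1 + M_2)/6 = -121/30, c_1 = M_1/2 = -16/15, d_1 = (M_2 - M_1)/(6h_1) = 41/10. So s'(1) = -121/30.

-4.0333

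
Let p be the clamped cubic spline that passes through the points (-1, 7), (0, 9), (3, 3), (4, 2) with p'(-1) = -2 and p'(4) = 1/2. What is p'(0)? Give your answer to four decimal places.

2.5476

Let σ_i = p''(x_i). Step sizes h_i = 1, 3, 1; slopes of the chords Δ_i = (y_(i+1) - y_i)/h_i = 2, -2, -1.
  1·σ_0 + 8·σ_1 + 3·σ_2 = 6(Δ_1 - Δ_0) = -24
  3·σ_1 + 8·σ_2 + 1·σ_3 = 6(Δ_2 - Δ_1) = 6
Clamped end conditions give two more equations: 2h_0·σ_0 + h_0·σ_1 = 6(Δ_0 - p'(-1)) = 24 and h_2·σ_2 + 2h_2·σ_3 = 6(p'(4) - Δ_2) = 9.
Hence σ_0 = 313/21, σ_1 = -122/21, σ_2 = 53/21, σ_3 = 68/21.
On [0, 3], p'(t) = b_1 + 2c_1·t + 3d_1·t² with b_1 = Δ_1 - h_1(2σ_1 + σ_2)/6 = 107/42, c_1 = σ_1/2 = -61/21, d_1 = (σ_2 - σ_1)/(6h_1) = 25/54. So p'(0) = 107/42.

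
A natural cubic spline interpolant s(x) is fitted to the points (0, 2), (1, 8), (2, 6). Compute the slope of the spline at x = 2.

-4

Put M_i = s'' at the i-th knot. Here h = (1, 1) and Δ = (6, -2), so the interior equations h_(i-1)·M_(i-1) + 2(h_(i-1)+h_i)·M_i + h_i·M_(i+1) = 6(Δ_i − Δ_(i-1)) read
  1·M_0 + 4·M_1 + 1·M_2 = 6(Δ_1 - Δ_0) = -48
Natural end conditions: M_0 = M_2 = 0.
Hence M_0 = 0, M_1 = -12, M_2 = 0.
On [1, 2], s'(x) = b_1 + 2c_1·(x - 1) + 3d_1·(x - 1)² with b_1 = Δ_1 - h_1(2M_1 + M_2)/6 = 2, c_1 = M_1/2 = -6, d_1 = (M_2 - M_1)/(6h_1) = 2. So s'(2) = -4.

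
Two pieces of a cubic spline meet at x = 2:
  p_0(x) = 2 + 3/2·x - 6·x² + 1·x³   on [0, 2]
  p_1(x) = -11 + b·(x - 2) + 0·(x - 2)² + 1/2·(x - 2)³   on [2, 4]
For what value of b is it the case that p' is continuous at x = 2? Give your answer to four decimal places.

p_0'(x) = 3/2 - 12·x + 3·x², so p_0'(2) = -21/2. On the right, p_1'(2) = b, so b = -21/2.

-10.5000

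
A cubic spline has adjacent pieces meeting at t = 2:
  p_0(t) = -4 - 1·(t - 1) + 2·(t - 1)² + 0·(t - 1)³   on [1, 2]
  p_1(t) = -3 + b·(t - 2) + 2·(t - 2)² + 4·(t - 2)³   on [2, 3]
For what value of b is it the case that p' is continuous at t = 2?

p_0'(t) = -1 + 4·(t - 1) + 0·(t - 1)², so p_0'(2) = 3. On the right, p_1'(2) = b, so b = 3.

3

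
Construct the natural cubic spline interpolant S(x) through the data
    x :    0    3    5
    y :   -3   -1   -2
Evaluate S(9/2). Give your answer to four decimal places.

Let M_i = S''(x_i). Step sizes h_i = 3, 2; slopes of the chords Δ_i = (y_(i+1) - y_i)/h_i = 2/3, -1/2.
  3·M_0 + 10·M_1 + 2·M_2 = 6(Δ_1 - Δ_0) = -7
Natural end conditions: M_0 = M_2 = 0.
Solving: M_0 = 0, M_1 = -7/10, M_2 = 0.
On [3, 5], S(x) = -1 - 1/30·(x - 3) - 7/20·(x - 3)² + 7/120·(x - 3)³.
With (x - 3) = 3/2: S(9/2) = -105/64.

-1.6406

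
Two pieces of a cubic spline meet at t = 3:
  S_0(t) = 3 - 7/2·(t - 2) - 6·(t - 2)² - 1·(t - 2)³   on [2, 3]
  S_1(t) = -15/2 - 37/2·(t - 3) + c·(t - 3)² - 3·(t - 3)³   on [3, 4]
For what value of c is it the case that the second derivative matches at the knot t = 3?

-9

S_0''(t) = -12 - 6·(t - 2), so S_0''(3) = -18. On the right, S_1''(3) = 2c, so c = -9.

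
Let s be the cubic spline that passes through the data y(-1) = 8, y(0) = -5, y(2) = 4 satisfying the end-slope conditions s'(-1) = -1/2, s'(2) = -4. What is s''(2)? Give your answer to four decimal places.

-31.4167

Let M_i = s''(x_i). Step sizes h_i = 1, 2; slopes of the chords Δ_i = (y_(i+1) - y_i)/h_i = -13, 9/2.
  1·M_0 + 6·M_1 + 2·M_2 = 6(Δ_1 - Δ_0) = 105
Clamped end conditions give two more equations: 2h_0·M_0 + h_0·M_1 = 6(Δ_0 - s'(-1)) = -75 and h_1·M_1 + 2h_1·M_2 = 6(s'(2) - Δ_1) = -51.
Hence M_0 = -337/6, M_1 = 112/3, M_2 = -377/12.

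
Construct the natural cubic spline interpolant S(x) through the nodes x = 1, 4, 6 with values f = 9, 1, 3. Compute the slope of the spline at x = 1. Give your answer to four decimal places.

Let M_i = S''(x_i). Step sizes h_i = 3, 2; slopes of the chords Δ_i = (y_(i+1) - y_i)/h_i = -8/3, 1.
  3·M_0 + 10·M_1 + 2·M_2 = 6(Δ_1 - Δ_0) = 22
Natural end conditions: M_0 = M_2 = 0.
Hence M_0 = 0, M_1 = 11/5, M_2 = 0.
On [1, 4], S'(x) = b_0 + 2c_0·(x - 1) + 3d_0·(x - 1)² with b_0 = Δ_0 - h_0(2M_0 + M_1)/6 = -113/30, c_0 = M_0/2 = 0, d_0 = (M_1 - M_0)/(6h_0) = 11/90. So S'(1) = -113/30.

-3.7667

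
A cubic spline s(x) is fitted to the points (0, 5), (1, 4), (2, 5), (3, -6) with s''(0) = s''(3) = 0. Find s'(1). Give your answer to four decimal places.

1.6667

Write σ_i for s''(x_i). With h_i = 1, 1, 1 and divided differences Δ_i = -1, 1, -11, the continuity of s' gives the tridiagonal system
  1·σ_0 + 4·σ_1 + 1·σ_2 = 6(Δ_1 - Δ_0) = 12
  1·σ_1 + 4·σ_2 + 1·σ_3 = 6(Δ_2 - Δ_1) = -72
Natural end conditions: σ_0 = σ_3 = 0.
Hence σ_0 = 0, σ_1 = 8, σ_2 = -20, σ_3 = 0.
On [1, 2], s'(x) = b_1 + 2c_1·(x - 1) + 3d_1·(x - 1)² with b_1 = Δ_1 - h_1(2σ_1 + σ_2)/6 = 5/3, c_1 = σ_1/2 = 4, d_1 = (σ_2 - σ_1)/(6h_1) = -14/3. So s'(1) = 5/3.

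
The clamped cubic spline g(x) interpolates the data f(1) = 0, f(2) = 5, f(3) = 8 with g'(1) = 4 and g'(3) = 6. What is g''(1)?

7

With M_i denoting the second derivative at x_i, h_i = 1, 1, and Δ_i = (y_(i+1) − y_i)/h_i = 5, 3:
  1·M_0 + 4·M_1 + 1·M_2 = 6(Δ_1 - Δ_0) = -12
Clamped end conditions give two more equations: 2h_0·M_0 + h_0·M_1 = 6(Δ_0 - g'(1)) = 6 and h_1·M_1 + 2h_1·M_2 = 6(g'(3) - Δ_1) = 18.
Solving the tridiagonal system: M_0 = 7, M_1 = -8, M_2 = 13.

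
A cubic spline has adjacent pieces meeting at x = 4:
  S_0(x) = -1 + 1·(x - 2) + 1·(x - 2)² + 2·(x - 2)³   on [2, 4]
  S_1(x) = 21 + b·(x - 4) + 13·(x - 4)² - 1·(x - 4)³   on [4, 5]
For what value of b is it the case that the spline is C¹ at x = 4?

S_0'(x) = 1 + 2·(x - 2) + 6·(x - 2)², so S_0'(4) = 29. On the right, S_1'(4) = b, so b = 29.

29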